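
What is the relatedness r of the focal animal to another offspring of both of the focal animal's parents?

Each parent–offspring link contributes a factor of 1/2, and independent paths through distinct common ancestors add.
Full sibs share both parents — two paths of length 2: r = 2·(1/2)^2 = 1/2.

0.5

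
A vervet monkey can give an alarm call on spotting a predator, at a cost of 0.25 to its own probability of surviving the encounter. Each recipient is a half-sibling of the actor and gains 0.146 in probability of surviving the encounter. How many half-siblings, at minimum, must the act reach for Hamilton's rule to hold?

r to a half-sibling = 1/4 (half-sibs share one parent — one path of length 2: r = (1/2)^2 = 1/4).
Hamilton's rule: n·r·B > C  ⇒  n > C/(r·B) = 0.25/(0.25·0.146) = 6.849.
The smallest integer exceeding 6.849 is 7.

7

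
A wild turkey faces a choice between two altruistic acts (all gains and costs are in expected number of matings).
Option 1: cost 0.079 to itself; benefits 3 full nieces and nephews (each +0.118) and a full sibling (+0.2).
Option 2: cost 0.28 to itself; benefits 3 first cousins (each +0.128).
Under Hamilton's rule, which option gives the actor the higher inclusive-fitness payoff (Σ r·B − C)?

Option 1: r to a full niece or nephew = 0.25.
Option 1: r to a full sibling = 0.5.
Option 1: Σ r·B − C = (3·0.25·0.118 + 1·0.5·0.2) − 0.079 = 0.1095.
Option 2: r to a first cousin = 0.125.
Option 2: Σ r·B − C = (3·0.125·0.128) − 0.28 = -0.232.
Option 1 has the higher net inclusive-fitness payoff.

Option 1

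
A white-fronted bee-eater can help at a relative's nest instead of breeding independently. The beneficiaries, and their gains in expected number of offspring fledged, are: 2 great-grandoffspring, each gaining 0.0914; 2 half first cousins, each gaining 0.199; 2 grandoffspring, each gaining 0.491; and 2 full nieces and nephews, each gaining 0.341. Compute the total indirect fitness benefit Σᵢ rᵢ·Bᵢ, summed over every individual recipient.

0.463725

r to a great-grandoffspring = 1/8 (three parent–offspring links: r = (1/2)^3 = 1/8).
r to a half first cousin = 0.0625 (half first cousins share one grandparent — one path of length 4: r = (1/2)^4 = 1/16).
r to a grandoffspring = 0.25 (two parent–offspring links: r = (1/2)^2 = 1/4).
r to a full niece or nephew = 1/4 (full aunt/uncle↔niece/nephew: two paths of length 3 through the shared grandparent pair: r = 2·(1/2)^3 = 1/4).
Summing one r·B term per recipient: 2·0.125·0.0914 + 2·0.0625·0.199 + 2·0.25·0.491 + 2·0.25·0.341 = 0.463725.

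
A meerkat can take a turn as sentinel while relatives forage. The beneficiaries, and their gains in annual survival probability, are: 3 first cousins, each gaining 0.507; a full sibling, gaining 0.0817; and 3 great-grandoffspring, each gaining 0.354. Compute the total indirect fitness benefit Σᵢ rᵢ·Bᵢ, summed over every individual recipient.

0.363725

r to a first cousin = 0.125 (first cousins share one grandparent pair — two paths of length 4: r = 2·(1/2)^4 = 1/8).
r to a full sibling = 1/2 (full sibs share both parents — two paths of length 2: r = 2·(1/2)^2 = 1/2).
r to a great-grandoffspring = 1/8 (three parent–offspring links: r = (1/2)^3 = 1/8).
Summing one r·B term per recipient: 3·0.125·0.507 + 1·0.5·0.0817 + 3·0.125·0.354 = 0.363725.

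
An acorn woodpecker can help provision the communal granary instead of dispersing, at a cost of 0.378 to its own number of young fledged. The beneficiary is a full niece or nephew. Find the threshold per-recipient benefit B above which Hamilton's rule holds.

r to a full niece or nephew = 0.25 (full aunt/uncle↔niece/nephew: two paths of length 3 through the shared grandparent pair: r = 2·(1/2)^3 = 1/4).
Hamilton's rule with n recipients of equal r: n·r·B > C, so B > C/(n·r) = 0.378/(1·0.25) = 1.512.

1.512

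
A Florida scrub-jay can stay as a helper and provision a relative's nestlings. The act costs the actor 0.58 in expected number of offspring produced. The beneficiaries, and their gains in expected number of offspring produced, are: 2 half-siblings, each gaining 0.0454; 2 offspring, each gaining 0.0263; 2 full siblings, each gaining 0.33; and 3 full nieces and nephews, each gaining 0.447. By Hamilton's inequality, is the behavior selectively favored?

Hamilton's rule: the trait is favored when the sum of r·B over every recipient exceeds the actor's cost C.
r to a half-sibling = 0.25 (half-sibs share one parent — one path of length 2: r = (1/2)^2 = 1/4).
r to an offspring = 1/2 (one parent–offspring link: r = (1/2)^1 = 1/2).
r to a full sibling = 0.5 (full sibs share both parents — two paths of length 2: r = 2·(1/2)^2 = 1/2).
r to a full niece or nephew = 0.25 (full aunt/uncle↔niece/nephew: two paths of length 3 through the shared grandparent pair: r = 2·(1/2)^3 = 1/4).
Summing one r·B term per recipient: 2·0.25·0.0454 + 2·0.5·0.0263 + 2·0.5·0.33 + 3·0.25·0.447 = 0.71425.
0.71425 > 0.58: the indirect benefit exceeds the cost.

Yes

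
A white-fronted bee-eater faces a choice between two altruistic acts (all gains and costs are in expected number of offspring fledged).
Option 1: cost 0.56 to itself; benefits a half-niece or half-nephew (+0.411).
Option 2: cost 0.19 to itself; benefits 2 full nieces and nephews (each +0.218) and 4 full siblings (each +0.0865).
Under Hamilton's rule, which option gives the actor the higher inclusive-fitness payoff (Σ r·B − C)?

Option 2

Option 1: r to a half-niece or half-nephew = 0.125.
Option 1: Σ r·B − C = (1·0.125·0.411) − 0.56 = -0.508625.
Option 2: r to a full niece or nephew = 0.25.
Option 2: r to a full sibling = 0.5.
Option 2: Σ r·B − C = (2·0.25·0.218 + 4·0.5·0.0865) − 0.19 = 0.092.
Option 2 has the higher net inclusive-fitness payoff.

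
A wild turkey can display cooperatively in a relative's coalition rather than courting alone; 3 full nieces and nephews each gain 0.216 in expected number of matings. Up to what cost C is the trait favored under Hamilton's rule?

0.162

r to a full niece or nephew = 1/4 (full aunt/uncle↔niece/nephew: two paths of length 3 through the shared grandparent pair: r = 2·(1/2)^3 = 1/4).
Hamilton's rule: n·r·B > C, so the trait is favored while C < n·r·B = 3·0.25·0.216 = 0.162.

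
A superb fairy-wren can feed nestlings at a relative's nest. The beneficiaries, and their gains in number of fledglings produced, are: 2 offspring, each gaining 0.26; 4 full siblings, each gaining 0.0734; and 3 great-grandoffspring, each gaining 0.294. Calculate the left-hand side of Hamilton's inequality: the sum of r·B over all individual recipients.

0.51705

r to an offspring = 1/2 (one parent–offspring link: r = (1/2)^1 = 1/2).
r to a full sibling = 0.5 (full sibs share both parents — two paths of length 2: r = 2·(1/2)^2 = 1/2).
r to a great-grandoffspring = 1/8 (three parent–offspring links: r = (1/2)^3 = 1/8).
Summing one r·B term per recipient: 2·0.5·0.26 + 4·0.5·0.0734 + 3·0.125·0.294 = 0.51705.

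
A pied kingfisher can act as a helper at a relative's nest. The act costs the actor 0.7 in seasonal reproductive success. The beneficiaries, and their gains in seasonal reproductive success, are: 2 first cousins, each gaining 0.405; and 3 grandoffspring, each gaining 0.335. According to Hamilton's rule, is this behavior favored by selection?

No

Hamilton's rule: the trait is favored when the sum of r·B over every recipient exceeds the actor's cost C.
r to a first cousin = 1/8 (first cousins share one grandparent pair — two paths of length 4: r = 2·(1/2)^4 = 1/8).
r to a grandoffspring = 0.25 (two parent–offspring links: r = (1/2)^2 = 1/4).
Summing one r·B term per recipient: 2·0.125·0.405 + 3·0.25·0.335 = 0.3525.
0.3525 < 0.7: the indirect benefit is less than the cost.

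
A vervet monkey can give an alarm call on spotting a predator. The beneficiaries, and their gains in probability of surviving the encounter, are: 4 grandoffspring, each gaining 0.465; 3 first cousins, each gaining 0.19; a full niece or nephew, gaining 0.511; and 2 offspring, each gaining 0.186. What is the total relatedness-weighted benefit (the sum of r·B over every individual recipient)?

0.85

r to a grandoffspring = 0.25 (two parent–offspring links: r = (1/2)^2 = 1/4).
r to a first cousin = 1/8 (first cousins share one grandparent pair — two paths of length 4: r = 2·(1/2)^4 = 1/8).
r to a full niece or nephew = 1/4 (full aunt/uncle↔niece/nephew: two paths of length 3 through the shared grandparent pair: r = 2·(1/2)^3 = 1/4).
r to an offspring = 0.5 (one parent–offspring link: r = (1/2)^1 = 1/2).
Summing one r·B term per recipient: 4·0.25·0.465 + 3·0.125·0.19 + 1·0.25·0.511 + 2·0.5·0.186 = 0.85.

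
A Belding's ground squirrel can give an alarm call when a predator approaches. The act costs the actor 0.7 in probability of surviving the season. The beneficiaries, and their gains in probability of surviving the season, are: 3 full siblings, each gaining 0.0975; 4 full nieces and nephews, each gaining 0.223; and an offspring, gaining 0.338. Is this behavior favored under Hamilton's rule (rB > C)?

No

Hamilton's rule: the trait is favored when the sum of r·B over every recipient exceeds the actor's cost C.
r to a full sibling = 0.5 (full sibs share both parents — two paths of length 2: r = 2·(1/2)^2 = 1/2).
r to a full niece or nephew = 0.25 (full aunt/uncle↔niece/nephew: two paths of length 3 through the shared grandparent pair: r = 2·(1/2)^3 = 1/4).
r to an offspring = 1/2 (one parent–offspring link: r = (1/2)^1 = 1/2).
Summing one r·B term per recipient: 3·0.5·0.0975 + 4·0.25·0.223 + 1·0.5·0.338 = 0.53825.
0.53825 < 0.7: the indirect benefit is less than the cost.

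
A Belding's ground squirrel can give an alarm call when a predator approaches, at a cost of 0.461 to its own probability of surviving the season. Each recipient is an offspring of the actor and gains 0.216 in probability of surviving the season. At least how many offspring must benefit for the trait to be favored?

r to an offspring = 1/2 (one parent–offspring link: r = (1/2)^1 = 1/2).
Hamilton's rule: n·r·B > C  ⇒  n > C/(r·B) = 0.461/(0.5·0.216) = 4.269.
The smallest integer exceeding 4.269 is 5.

5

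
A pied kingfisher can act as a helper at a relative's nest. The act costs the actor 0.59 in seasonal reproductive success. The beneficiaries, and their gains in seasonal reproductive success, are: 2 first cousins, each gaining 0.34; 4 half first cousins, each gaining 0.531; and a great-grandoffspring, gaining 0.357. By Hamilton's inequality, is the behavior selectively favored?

Hamilton's rule: the trait is favored when the sum of r·B over every recipient exceeds the actor's cost C.
r to a first cousin = 0.125 (first cousins share one grandparent pair — two paths of length 4: r = 2·(1/2)^4 = 1/8).
r to a half first cousin = 1/16 (half first cousins share one grandparent — one path of length 4: r = (1/2)^4 = 1/16).
r to a great-grandoffspring = 0.125 (three parent–offspring links: r = (1/2)^3 = 1/8).
Summing one r·B term per recipient: 2·0.125·0.34 + 4·0.0625·0.531 + 1·0.125·0.357 = 0.262375.
0.262375 < 0.59: the indirect benefit is less than the cost.

No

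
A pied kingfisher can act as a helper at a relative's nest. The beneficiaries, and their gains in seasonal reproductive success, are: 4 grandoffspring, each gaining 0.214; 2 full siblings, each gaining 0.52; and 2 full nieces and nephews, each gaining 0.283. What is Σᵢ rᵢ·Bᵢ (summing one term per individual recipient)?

0.8755

r to a grandoffspring = 0.25 (two parent–offspring links: r = (1/2)^2 = 1/4).
r to a full sibling = 1/2 (full sibs share both parents — two paths of length 2: r = 2·(1/2)^2 = 1/2).
r to a full niece or nephew = 0.25 (full aunt/uncle↔niece/nephew: two paths of length 3 through the shared grandparent pair: r = 2·(1/2)^3 = 1/4).
Summing one r·B term per recipient: 4·0.25·0.214 + 2·0.5·0.52 + 2·0.25·0.283 = 0.8755.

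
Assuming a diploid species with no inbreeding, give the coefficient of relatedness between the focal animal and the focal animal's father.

0.5

Each parent–offspring link contributes a factor of 1/2, and independent paths through distinct common ancestors add.
One parent–offspring link: r = (1/2)^1 = 1/2.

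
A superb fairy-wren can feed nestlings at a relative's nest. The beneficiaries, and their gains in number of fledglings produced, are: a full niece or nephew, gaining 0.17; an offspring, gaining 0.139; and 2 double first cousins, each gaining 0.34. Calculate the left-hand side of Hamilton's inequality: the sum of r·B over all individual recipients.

0.282

r to a full niece or nephew = 0.25 (full aunt/uncle↔niece/nephew: two paths of length 3 through the shared grandparent pair: r = 2·(1/2)^3 = 1/4).
r to an offspring = 0.5 (one parent–offspring link: r = (1/2)^1 = 1/2).
r to a double first cousin = 1/4 (double first cousins share both grandparent pairs — four paths of length 4: r = 4·(1/2)^4 = 1/4).
Summing one r·B term per recipient: 1·0.25·0.17 + 1·0.5·0.139 + 2·0.25·0.34 = 0.282.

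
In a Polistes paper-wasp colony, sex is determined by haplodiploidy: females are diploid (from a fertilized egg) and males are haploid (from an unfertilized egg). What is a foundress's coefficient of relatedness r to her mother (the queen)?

0.5

One meiotic link between diploid queen and diploid daughter: r = 1/2.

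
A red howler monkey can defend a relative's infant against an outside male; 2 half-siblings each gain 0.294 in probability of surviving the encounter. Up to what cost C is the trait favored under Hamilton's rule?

r to a half-sibling = 1/4 (half-sibs share one parent — one path of length 2: r = (1/2)^2 = 1/4).
Hamilton's rule: n·r·B > C, so the trait is favored while C < n·r·B = 2·0.25·0.294 = 0.147.

0.147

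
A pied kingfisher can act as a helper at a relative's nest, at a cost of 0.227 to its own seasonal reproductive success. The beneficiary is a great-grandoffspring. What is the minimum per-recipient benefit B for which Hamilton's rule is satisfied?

r to a great-grandoffspring = 1/8 (three parent–offspring links: r = (1/2)^3 = 1/8).
Hamilton's rule with n recipients of equal r: n·r·B > C, so B > C/(n·r) = 0.227/(1·0.125) = 1.816.

1.816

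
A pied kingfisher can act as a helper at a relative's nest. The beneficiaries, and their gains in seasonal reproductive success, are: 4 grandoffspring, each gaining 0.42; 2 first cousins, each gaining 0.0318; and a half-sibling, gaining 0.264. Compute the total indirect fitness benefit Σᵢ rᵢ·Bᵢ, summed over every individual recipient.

0.49395

r to a grandoffspring = 0.25 (two parent–offspring links: r = (1/2)^2 = 1/4).
r to a first cousin = 0.125 (first cousins share one grandparent pair — two paths of length 4: r = 2·(1/2)^4 = 1/8).
r to a half-sibling = 1/4 (half-sibs share one parent — one path of length 2: r = (1/2)^2 = 1/4).
Summing one r·B term per recipient: 4·0.25·0.42 + 2·0.125·0.0318 + 1·0.25·0.264 = 0.49395.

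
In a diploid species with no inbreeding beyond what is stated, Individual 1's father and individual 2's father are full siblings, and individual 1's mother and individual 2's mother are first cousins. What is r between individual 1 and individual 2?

0.15625

Relatedness sums over independent paths through distinct common ancestors.
Individual 1 and individual 2 are related in two ways: first cousins through their fathers (r = 1/8) and second cousins through their mothers (r = 1/32).
r = 1/8 + 1/32 = 0.15625.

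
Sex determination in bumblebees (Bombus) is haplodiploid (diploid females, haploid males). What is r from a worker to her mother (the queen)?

One meiotic link between diploid queen and diploid daughter: r = 1/2.

0.5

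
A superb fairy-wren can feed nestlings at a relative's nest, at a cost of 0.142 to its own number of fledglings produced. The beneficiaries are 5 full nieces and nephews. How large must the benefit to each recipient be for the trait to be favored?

r to a full niece or nephew = 1/4 (full aunt/uncle↔niece/nephew: two paths of length 3 through the shared grandparent pair: r = 2·(1/2)^3 = 1/4).
Hamilton's rule with n recipients of equal r: n·r·B > C, so B > C/(n·r) = 0.142/(5·0.25) = 0.1136.

0.1136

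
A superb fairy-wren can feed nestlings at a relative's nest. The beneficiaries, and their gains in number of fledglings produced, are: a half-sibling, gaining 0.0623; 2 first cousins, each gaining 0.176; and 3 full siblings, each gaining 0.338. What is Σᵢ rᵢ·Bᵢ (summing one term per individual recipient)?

r to a half-sibling = 0.25 (half-sibs share one parent — one path of length 2: r = (1/2)^2 = 1/4).
r to a first cousin = 0.125 (first cousins share one grandparent pair — two paths of length 4: r = 2·(1/2)^4 = 1/8).
r to a full sibling = 1/2 (full sibs share both parents — two paths of length 2: r = 2·(1/2)^2 = 1/2).
Summing one r·B term per recipient: 1·0.25·0.0623 + 2·0.125·0.176 + 3·0.5·0.338 = 0.566575.

0.566575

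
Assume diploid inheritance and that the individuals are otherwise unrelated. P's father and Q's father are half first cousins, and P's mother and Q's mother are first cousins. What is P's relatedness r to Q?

Independent pedigree routes through distinct common ancestors add.
P and Q are related in two ways: half second cousins through their fathers (r = 1/64) and second cousins through their mothers (r = 1/32).
r = 1/64 + 1/32 = 0.046875.

0.046875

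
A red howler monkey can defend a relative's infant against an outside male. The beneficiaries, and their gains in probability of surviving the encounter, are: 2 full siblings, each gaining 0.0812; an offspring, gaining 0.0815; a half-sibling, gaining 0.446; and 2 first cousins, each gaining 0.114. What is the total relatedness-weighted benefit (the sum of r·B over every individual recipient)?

0.26195

r to a full sibling = 0.5 (full sibs share both parents — two paths of length 2: r = 2·(1/2)^2 = 1/2).
r to an offspring = 0.5 (one parent–offspring link: r = (1/2)^1 = 1/2).
r to a half-sibling = 1/4 (half-sibs share one parent — one path of length 2: r = (1/2)^2 = 1/4).
r to a first cousin = 0.125 (first cousins share one grandparent pair — two paths of length 4: r = 2·(1/2)^4 = 1/8).
Summing one r·B term per recipient: 2·0.5·0.0812 + 1·0.5·0.0815 + 1·0.25·0.446 + 2·0.125·0.114 = 0.26195.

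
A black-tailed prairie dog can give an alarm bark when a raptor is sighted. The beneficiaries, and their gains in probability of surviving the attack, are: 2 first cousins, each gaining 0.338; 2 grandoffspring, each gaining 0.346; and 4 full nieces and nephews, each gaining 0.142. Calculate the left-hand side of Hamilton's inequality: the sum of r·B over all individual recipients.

0.3995

r to a first cousin = 1/8 (first cousins share one grandparent pair — two paths of length 4: r = 2·(1/2)^4 = 1/8).
r to a grandoffspring = 1/4 (two parent–offspring links: r = (1/2)^2 = 1/4).
r to a full niece or nephew = 1/4 (full aunt/uncle↔niece/nephew: two paths of length 3 through the shared grandparent pair: r = 2·(1/2)^3 = 1/4).
Summing one r·B term per recipient: 2·0.125·0.338 + 2·0.25·0.346 + 4·0.25·0.142 = 0.3995.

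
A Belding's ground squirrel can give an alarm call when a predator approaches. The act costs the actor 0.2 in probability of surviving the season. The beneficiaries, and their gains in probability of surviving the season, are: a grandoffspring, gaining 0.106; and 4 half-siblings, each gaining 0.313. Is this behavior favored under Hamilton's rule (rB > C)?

Yes

Hamilton's rule: the trait is favored when the sum of r·B over every recipient exceeds the actor's cost C.
r to a grandoffspring = 1/4 (two parent–offspring links: r = (1/2)^2 = 1/4).
r to a half-sibling = 1/4 (half-sibs share one parent — one path of length 2: r = (1/2)^2 = 1/4).
Summing one r·B term per recipient: 1·0.25·0.106 + 4·0.25·0.313 = 0.3395.
0.3395 > 0.2: the indirect benefit exceeds the cost.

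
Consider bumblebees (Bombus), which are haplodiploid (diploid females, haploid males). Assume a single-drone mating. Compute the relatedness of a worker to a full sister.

Haplodiploid full sisters inherit their father's entire haploid genome identically (contributing 1/2) and on average half of their mother's contribution (1/2 · 1/2 = 1/4); r = 1/2 + 1/4 = 3/4.

0.75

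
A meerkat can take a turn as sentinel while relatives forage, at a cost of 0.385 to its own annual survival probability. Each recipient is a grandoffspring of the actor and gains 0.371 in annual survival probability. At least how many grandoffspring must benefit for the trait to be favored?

5

r to a grandoffspring = 0.25 (two parent–offspring links: r = (1/2)^2 = 1/4).
Hamilton's rule: n·r·B > C  ⇒  n > C/(r·B) = 0.385/(0.25·0.371) = 4.151.
The smallest integer exceeding 4.151 is 5.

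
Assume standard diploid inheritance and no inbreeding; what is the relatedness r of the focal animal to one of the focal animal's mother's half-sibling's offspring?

0.0625

Each parent–offspring link contributes a factor of 1/2, and independent paths through distinct common ancestors add.
Half first cousins share one grandparent — one path of length 4: r = (1/2)^4 = 1/16.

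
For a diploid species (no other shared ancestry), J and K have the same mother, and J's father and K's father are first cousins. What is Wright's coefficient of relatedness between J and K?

0.28125

With two independent routes of shared ancestry, r is the sum of the two contributions.
J and K are related in two ways: half-sibs through their shared mother (r = 1/4) and second cousins through their fathers (r = 1/32).
r = 1/4 + 1/32 = 0.28125.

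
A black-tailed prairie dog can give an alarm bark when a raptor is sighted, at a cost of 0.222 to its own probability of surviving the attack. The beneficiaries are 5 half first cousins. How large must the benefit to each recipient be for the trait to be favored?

r to a half first cousin = 0.0625 (half first cousins share one grandparent — one path of length 4: r = (1/2)^4 = 1/16).
Hamilton's rule with n recipients of equal r: n·r·B > C, so B > C/(n·r) = 0.222/(5·0.0625) = 0.7104.

0.7104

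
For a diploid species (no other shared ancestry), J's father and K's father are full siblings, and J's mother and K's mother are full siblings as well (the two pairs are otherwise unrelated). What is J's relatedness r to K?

0.25

Independent pedigree routes through distinct common ancestors add.
J and K are related in two ways: first cousins through their fathers (r = 1/8) and first cousins through their mothers (r = 1/8) — i.e. double first cousins.
r = 1/8 + 1/8 = 0.25.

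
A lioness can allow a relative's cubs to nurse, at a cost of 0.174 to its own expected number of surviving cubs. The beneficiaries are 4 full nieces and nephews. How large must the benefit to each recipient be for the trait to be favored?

0.174

r to a full niece or nephew = 1/4 (full aunt/uncle↔niece/nephew: two paths of length 3 through the shared grandparent pair: r = 2·(1/2)^3 = 1/4).
Hamilton's rule with n recipients of equal r: n·r·B > C, so B > C/(n·r) = 0.174/(4·0.25) = 0.174.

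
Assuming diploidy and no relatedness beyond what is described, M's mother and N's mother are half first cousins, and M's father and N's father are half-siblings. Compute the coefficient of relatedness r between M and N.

0.078125

Relatedness sums over independent paths through distinct common ancestors.
M and N are related in two ways: half second cousins through their mothers (r = 1/64) and half first cousins through their fathers (r = 1/16).
r = 1/64 + 1/16 = 5/64 = 0.078125.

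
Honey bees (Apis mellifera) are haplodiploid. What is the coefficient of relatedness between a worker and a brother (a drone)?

Her haploid brother carries none of their father's genes and a random half of their mother's genome; that half matches the maternal half of her own genome with probability 1/2: r = 1/2 · 1/2 = 1/4.

0.25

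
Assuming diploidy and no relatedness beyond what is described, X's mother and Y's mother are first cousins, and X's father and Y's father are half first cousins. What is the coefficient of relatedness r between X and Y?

Wright's path rule: contributions from independent ancestry routes add.
X and Y are related in two ways: second cousins through their mothers (r = 1/32) and half second cousins through their fathers (r = 1/64).
r = 1/32 + 1/64 = 0.046875.

0.046875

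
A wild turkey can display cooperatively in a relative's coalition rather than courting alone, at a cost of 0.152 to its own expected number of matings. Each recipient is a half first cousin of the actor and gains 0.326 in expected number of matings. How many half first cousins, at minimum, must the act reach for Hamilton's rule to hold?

8

r to a half first cousin = 1/16 (half first cousins share one grandparent — one path of length 4: r = (1/2)^4 = 1/16).
Hamilton's rule: n·r·B > C  ⇒  n > C/(r·B) = 0.152/(0.0625·0.326) = 7.46.
The smallest integer exceeding 7.46 is 8.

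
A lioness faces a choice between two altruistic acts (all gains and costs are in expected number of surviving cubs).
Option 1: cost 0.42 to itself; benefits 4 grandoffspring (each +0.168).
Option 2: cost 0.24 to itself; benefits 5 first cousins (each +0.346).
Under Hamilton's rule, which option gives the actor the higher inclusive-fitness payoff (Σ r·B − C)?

Option 1: r to a grandoffspring = 0.25.
Option 1: Σ r·B − C = (4·0.25·0.168) − 0.42 = -0.252.
Option 2: r to a first cousin = 0.125.
Option 2: Σ r·B − C = (5·0.125·0.346) − 0.24 = -0.02375.
Option 2 has the higher net inclusive-fitness payoff.

Option 2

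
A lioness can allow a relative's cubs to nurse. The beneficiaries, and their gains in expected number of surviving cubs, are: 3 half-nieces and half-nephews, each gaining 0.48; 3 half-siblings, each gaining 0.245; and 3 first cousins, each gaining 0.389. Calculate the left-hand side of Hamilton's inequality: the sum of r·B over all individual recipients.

r to a half-niece or half-nephew = 1/8 (half-aunt/uncle↔niece/nephew: one path of length 3: r = (1/2)^3 = 1/8).
r to a half-sibling = 1/4 (half-sibs share one parent — one path of length 2: r = (1/2)^2 = 1/4).
r to a first cousin = 0.125 (first cousins share one grandparent pair — two paths of length 4: r = 2·(1/2)^4 = 1/8).
Summing one r·B term per recipient: 3·0.125·0.48 + 3·0.25·0.245 + 3·0.125·0.389 = 0.509625.

0.509625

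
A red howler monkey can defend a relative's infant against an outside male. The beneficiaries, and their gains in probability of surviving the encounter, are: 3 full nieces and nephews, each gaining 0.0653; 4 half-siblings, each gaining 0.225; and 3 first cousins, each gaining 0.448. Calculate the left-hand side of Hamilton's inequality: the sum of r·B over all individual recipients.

0.441975

r to a full niece or nephew = 1/4 (full aunt/uncle↔niece/nephew: two paths of length 3 through the shared grandparent pair: r = 2·(1/2)^3 = 1/4).
r to a half-sibling = 1/4 (half-sibs share one parent — one path of length 2: r = (1/2)^2 = 1/4).
r to a first cousin = 0.125 (first cousins share one grandparent pair — two paths of length 4: r = 2·(1/2)^4 = 1/8).
Summing one r·B term per recipient: 3·0.25·0.0653 + 4·0.25·0.225 + 3·0.125·0.448 = 0.441975.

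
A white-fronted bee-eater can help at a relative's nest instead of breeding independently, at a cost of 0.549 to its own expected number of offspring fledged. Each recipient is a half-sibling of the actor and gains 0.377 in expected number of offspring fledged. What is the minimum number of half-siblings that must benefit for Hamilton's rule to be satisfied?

6

r to a half-sibling = 1/4 (half-sibs share one parent — one path of length 2: r = (1/2)^2 = 1/4).
Hamilton's rule: n·r·B > C  ⇒  n > C/(r·B) = 0.549/(0.25·0.377) = 5.825.
The smallest integer exceeding 5.825 is 6.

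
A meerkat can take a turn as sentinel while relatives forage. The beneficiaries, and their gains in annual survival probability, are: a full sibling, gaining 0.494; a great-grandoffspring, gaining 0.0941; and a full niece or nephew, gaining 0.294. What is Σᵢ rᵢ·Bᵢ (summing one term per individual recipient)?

r to a full sibling = 1/2 (full sibs share both parents — two paths of length 2: r = 2·(1/2)^2 = 1/2).
r to a great-grandoffspring = 1/8 (three parent–offspring links: r = (1/2)^3 = 1/8).
r to a full niece or nephew = 0.25 (full aunt/uncle↔niece/nephew: two paths of length 3 through the shared grandparent pair: r = 2·(1/2)^3 = 1/4).
Summing one r·B term per recipient: 1·0.5·0.494 + 1·0.125·0.0941 + 1·0.25·0.294 = 0.3322625.

0.3322625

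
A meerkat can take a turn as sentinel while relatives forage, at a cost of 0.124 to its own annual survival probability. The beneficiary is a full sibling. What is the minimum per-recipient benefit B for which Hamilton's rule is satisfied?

0.248

r to a full sibling = 0.5 (full sibs share both parents — two paths of length 2: r = 2·(1/2)^2 = 1/2).
Hamilton's rule with n recipients of equal r: n·r·B > C, so B > C/(n·r) = 0.124/(1·0.5) = 0.248.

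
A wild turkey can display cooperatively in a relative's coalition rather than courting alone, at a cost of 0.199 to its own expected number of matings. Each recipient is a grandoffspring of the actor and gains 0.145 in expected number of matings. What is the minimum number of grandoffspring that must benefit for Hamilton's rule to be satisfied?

r to a grandoffspring = 1/4 (two parent–offspring links: r = (1/2)^2 = 1/4).
Hamilton's rule: n·r·B > C  ⇒  n > C/(r·B) = 0.199/(0.25·0.145) = 5.49.
The smallest integer exceeding 5.49 is 6.

6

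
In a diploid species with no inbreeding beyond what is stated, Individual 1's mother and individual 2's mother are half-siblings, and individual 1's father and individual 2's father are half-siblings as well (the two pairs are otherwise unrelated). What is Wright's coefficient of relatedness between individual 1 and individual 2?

0.125

Wright's path rule: contributions from independent ancestry routes add.
Individual 1 and individual 2 are related in two ways: half first cousins through their mothers (r = 1/16) and half first cousins through their fathers (r = 1/16).
r = 1/16 + 1/16 = 0.125.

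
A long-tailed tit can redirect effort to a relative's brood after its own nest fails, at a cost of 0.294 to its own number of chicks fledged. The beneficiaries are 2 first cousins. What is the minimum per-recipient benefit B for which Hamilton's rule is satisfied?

1.176

r to a first cousin = 1/8 (first cousins share one grandparent pair — two paths of length 4: r = 2·(1/2)^4 = 1/8).
Hamilton's rule with n recipients of equal r: n·r·B > C, so B > C/(n·r) = 0.294/(2·0.125) = 1.176.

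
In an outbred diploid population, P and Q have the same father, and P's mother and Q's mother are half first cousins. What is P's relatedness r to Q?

0.265625

With two independent routes of shared ancestry, r is the sum of the two contributions.
P and Q are related in two ways: half-sibs through their shared father (r = 1/4) and half second cousins through their mothers (r = 1/64).
r = 1/4 + 1/64 = 17/64 = 0.265625.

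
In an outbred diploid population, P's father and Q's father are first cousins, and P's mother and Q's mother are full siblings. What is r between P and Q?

Relatedness sums over independent paths through distinct common ancestors.
P and Q are related in two ways: second cousins through their fathers (r = 1/32) and first cousins through their mothers (r = 1/8).
r = 1/32 + 1/8 = 5/32 = 0.15625.

0.15625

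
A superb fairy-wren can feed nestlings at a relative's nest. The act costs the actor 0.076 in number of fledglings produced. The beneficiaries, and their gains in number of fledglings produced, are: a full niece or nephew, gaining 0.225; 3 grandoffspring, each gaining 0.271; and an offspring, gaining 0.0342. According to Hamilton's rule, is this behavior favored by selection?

Yes

Hamilton's rule: the trait is favored when the sum of r·B over every recipient exceeds the actor's cost C.
r to a full niece or nephew = 1/4 (full aunt/uncle↔niece/nephew: two paths of length 3 through the shared grandparent pair: r = 2·(1/2)^3 = 1/4).
r to a grandoffspring = 1/4 (two parent–offspring links: r = (1/2)^2 = 1/4).
r to an offspring = 1/2 (one parent–offspring link: r = (1/2)^1 = 1/2).
Summing one r·B term per recipient: 1·0.25·0.225 + 3·0.25·0.271 + 1·0.5·0.0342 = 0.2766.
0.2766 > 0.076: the indirect benefit exceeds the cost.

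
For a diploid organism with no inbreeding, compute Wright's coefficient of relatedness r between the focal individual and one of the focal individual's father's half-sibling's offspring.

Each parent–offspring link contributes a factor of 1/2, and independent paths through distinct common ancestors add.
Half first cousins share one grandparent — one path of length 4: r = (1/2)^4 = 1/16.

0.0625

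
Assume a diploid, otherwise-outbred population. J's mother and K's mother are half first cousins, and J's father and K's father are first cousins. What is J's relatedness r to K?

0.046875

With two independent routes of shared ancestry, r is the sum of the two contributions.
J and K are related in two ways: half second cousins through their mothers (r = 1/64) and second cousins through their fathers (r = 1/32).
r = 1/64 + 1/32 = 3/64 = 0.046875.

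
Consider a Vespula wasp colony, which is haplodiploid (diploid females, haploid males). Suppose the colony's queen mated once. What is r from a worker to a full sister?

Haplodiploid full sisters inherit their father's entire haploid genome identically (contributing 1/2) and on average half of their mother's contribution (1/2 · 1/2 = 1/4); r = 1/2 + 1/4 = 3/4.

0.75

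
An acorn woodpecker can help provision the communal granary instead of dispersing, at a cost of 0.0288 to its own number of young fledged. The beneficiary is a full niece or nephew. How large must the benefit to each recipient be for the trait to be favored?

0.1152

r to a full niece or nephew = 0.25 (full aunt/uncle↔niece/nephew: two paths of length 3 through the shared grandparent pair: r = 2·(1/2)^3 = 1/4).
Hamilton's rule with n recipients of equal r: n·r·B > C, so B > C/(n·r) = 0.0288/(1·0.25) = 0.1152.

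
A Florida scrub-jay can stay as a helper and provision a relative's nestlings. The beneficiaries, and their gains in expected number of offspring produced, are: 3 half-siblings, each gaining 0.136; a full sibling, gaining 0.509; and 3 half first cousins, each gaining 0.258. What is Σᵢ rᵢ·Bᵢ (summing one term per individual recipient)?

r to a half-sibling = 0.25 (half-sibs share one parent — one path of length 2: r = (1/2)^2 = 1/4).
r to a full sibling = 1/2 (full sibs share both parents — two paths of length 2: r = 2·(1/2)^2 = 1/2).
r to a half first cousin = 1/16 (half first cousins share one grandparent — one path of length 4: r = (1/2)^4 = 1/16).
Summing one r·B term per recipient: 3·0.25·0.136 + 1·0.5·0.509 + 3·0.0625·0.258 = 0.404875.

0.404875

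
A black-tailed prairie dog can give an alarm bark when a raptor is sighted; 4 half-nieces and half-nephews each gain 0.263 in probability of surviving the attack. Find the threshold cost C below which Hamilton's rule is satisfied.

0.1315

r to a half-niece or half-nephew = 1/8 (half-aunt/uncle↔niece/nephew: one path of length 3: r = (1/2)^3 = 1/8).
Hamilton's rule: n·r·B > C, so the trait is favored while C < n·r·B = 4·0.125·0.263 = 0.1315.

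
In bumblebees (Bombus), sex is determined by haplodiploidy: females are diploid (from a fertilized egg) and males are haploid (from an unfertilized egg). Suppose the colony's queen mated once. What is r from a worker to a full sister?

Haplodiploid full sisters inherit their father's entire haploid genome identically (contributing 1/2) and on average half of their mother's contribution (1/2 · 1/2 = 1/4); r = 1/2 + 1/4 = 3/4.

0.75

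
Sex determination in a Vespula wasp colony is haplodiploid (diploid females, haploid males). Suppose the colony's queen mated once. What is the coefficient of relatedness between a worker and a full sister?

0.75

Haplodiploid full sisters inherit their father's entire haploid genome identically (contributing 1/2) and on average half of their mother's contribution (1/2 · 1/2 = 1/4); r = 1/2 + 1/4 = 3/4.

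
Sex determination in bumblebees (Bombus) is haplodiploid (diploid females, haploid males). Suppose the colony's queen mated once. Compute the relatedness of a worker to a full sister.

0.75

Haplodiploid full sisters inherit their father's entire haploid genome identically (contributing 1/2) and on average half of their mother's contribution (1/2 · 1/2 = 1/4); r = 1/2 + 1/4 = 3/4.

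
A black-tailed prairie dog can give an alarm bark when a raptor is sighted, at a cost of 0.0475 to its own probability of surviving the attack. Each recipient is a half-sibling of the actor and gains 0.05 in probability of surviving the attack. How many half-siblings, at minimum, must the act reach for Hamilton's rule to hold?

4

r to a half-sibling = 0.25 (half-sibs share one parent — one path of length 2: r = (1/2)^2 = 1/4).
Hamilton's rule: n·r·B > C  ⇒  n > C/(r·B) = 0.0475/(0.25·0.05) = 3.8.
The smallest integer exceeding 3.8 is 4.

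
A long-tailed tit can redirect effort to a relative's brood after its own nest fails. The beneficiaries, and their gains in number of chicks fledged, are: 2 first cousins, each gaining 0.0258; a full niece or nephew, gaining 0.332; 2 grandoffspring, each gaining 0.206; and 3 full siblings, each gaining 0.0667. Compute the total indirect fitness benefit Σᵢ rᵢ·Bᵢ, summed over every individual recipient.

0.2925

r to a first cousin = 1/8 (first cousins share one grandparent pair — two paths of length 4: r = 2·(1/2)^4 = 1/8).
r to a full niece or nephew = 0.25 (full aunt/uncle↔niece/nephew: two paths of length 3 through the shared grandparent pair: r = 2·(1/2)^3 = 1/4).
r to a grandoffspring = 1/4 (two parent–offspring links: r = (1/2)^2 = 1/4).
r to a full sibling = 1/2 (full sibs share both parents — two paths of length 2: r = 2·(1/2)^2 = 1/2).
Summing one r·B term per recipient: 2·0.125·0.0258 + 1·0.25·0.332 + 2·0.25·0.206 + 3·0.5·0.0667 = 0.2925.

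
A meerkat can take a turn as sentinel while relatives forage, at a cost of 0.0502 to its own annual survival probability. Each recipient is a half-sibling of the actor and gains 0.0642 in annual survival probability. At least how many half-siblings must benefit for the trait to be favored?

4

r to a half-sibling = 0.25 (half-sibs share one parent — one path of length 2: r = (1/2)^2 = 1/4).
Hamilton's rule: n·r·B > C  ⇒  n > C/(r·B) = 0.0502/(0.25·0.0642) = 3.128.
The smallest integer exceeding 3.128 is 4.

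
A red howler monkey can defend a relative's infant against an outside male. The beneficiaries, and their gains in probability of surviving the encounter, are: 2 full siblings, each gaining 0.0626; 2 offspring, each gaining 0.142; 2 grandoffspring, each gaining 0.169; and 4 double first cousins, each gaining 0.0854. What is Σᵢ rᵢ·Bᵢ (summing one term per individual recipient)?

0.3745

r to a full sibling = 1/2 (full sibs share both parents — two paths of length 2: r = 2·(1/2)^2 = 1/2).
r to an offspring = 1/2 (one parent–offspring link: r = (1/2)^1 = 1/2).
r to a grandoffspring = 1/4 (two parent–offspring links: r = (1/2)^2 = 1/4).
r to a double first cousin = 1/4 (double first cousins share both grandparent pairs — four paths of length 4: r = 4·(1/2)^4 = 1/4).
Summing one r·B term per recipient: 2·0.5·0.0626 + 2·0.5·0.142 + 2·0.25·0.169 + 4·0.25·0.0854 = 0.3745.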